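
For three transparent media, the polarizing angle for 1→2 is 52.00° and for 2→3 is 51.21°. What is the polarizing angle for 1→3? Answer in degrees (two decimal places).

θ_B ≈ 57.87°

Each Brewster angle gives a ratio: n₂/n₁ = tan 52.00° = 1.2799, n₃/n₂ = tan 51.21° = 1.2442.
n₃/n₁ = 1.5925. Then tan θ_B(1→3) = n₃/n₁, so θ_B(1→3) = arctan(1.5925) = 57.87°.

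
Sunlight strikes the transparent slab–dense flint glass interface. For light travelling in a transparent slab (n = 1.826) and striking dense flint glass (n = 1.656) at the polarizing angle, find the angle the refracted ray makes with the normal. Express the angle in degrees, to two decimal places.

θ_B = arctan(n₂/n₁) = arctan(1.656/1.826) = 42.20°.
At Brewster's angle the reflected and refracted rays are perpendicular, so θ_t = 90° − θ_B = 90° − 42.20° = 47.80°.

θ_t ≈ 47.80°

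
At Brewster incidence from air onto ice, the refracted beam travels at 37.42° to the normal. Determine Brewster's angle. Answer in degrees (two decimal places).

Since the reflected and refracted rays are at right angles at the polarizing angle, θ_B + θ_t = 90°.
So θ_B = 90° − θ_t = 90° − 37.42° = 52.58°.

θ_B ≈ 52.58°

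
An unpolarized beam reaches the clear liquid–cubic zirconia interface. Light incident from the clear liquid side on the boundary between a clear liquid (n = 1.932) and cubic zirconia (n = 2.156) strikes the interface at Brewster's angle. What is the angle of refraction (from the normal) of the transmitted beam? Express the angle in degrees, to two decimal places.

θ_t ≈ 41.86°

θ_B = arctan(n₂/n₁) = arctan(2.156/1.932) = 48.14°.
Since θ_B + θ_t = 90° at Brewster incidence, θ_t = 90° − 48.14° = 41.86°.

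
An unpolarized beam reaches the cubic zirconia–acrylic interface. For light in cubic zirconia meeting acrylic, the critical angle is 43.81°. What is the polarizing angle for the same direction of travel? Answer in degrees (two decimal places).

θ_B ≈ 34.69°

sin θ_c = n₂/n₁, so n₂/n₁ = sin 43.81° = 0.6923.
Brewster: tan θ_B = n₂/n₁ = 0.6923.
θ_B = arctan(0.6923) = 34.69°.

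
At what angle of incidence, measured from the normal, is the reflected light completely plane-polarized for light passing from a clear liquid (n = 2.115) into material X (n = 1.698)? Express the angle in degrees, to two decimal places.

Here n₂/n₁ = 1.698/2.115 = 0.8028, and Brewster's law gives tan θ_B = n₂/n₁.
θ_B = arctan(0.8028) = 38.76°.

θ_B ≈ 38.76°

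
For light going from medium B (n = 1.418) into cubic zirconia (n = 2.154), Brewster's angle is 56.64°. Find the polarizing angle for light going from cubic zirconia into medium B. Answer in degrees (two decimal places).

The two Brewster angles are complementary: θ_B' = 90° − θ_B = 90° − 56.64° = 33.36°.

θ_B' ≈ 33.36°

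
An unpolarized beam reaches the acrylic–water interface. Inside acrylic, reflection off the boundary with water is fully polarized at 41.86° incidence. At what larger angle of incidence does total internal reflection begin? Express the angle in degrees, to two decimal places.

tan θ_B = n₂/n₁ = tan 41.86° = 0.8960.
Total internal reflection: sin θ_c = n₂/n₁ = 0.8960.
θ_c = arcsin(0.8960) = 63.64°.

θ_c ≈ 63.64°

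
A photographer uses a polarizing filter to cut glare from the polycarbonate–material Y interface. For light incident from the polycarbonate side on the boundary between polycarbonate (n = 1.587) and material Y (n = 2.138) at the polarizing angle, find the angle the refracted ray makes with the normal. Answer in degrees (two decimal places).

θ_t ≈ 36.59°

θ_B = arctan(n₂/n₁) = arctan(2.138/1.587) = 53.41°.
At Brewster's angle the reflected and refracted rays are perpendicular, so θ_t = 90° − θ_B = 90° − 53.41° = 36.59°.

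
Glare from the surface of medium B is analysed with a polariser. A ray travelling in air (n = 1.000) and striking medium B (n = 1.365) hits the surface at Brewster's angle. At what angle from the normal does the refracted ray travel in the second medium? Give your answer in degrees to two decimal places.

tan θ_B = n₂/n₁ = 1.365/1.000 = 1.3650, so θ_B = 53.77°.
At Brewster's angle the reflected and refracted rays are perpendicular, so θ_t = 90° − θ_B = 90° − 53.77° = 36.23°.

θ_t ≈ 36.23°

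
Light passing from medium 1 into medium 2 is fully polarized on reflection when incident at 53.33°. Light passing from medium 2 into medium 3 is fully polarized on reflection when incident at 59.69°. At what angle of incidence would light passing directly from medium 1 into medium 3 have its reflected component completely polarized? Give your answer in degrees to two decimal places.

n₂/n₁ = tan 53.33° = 1.3431 and n₃/n₂ = tan 59.69° = 1.7106.
Multiplying, n₃/n₁ = 1.3431 × 1.7106 = 2.2975, and θ_B(1→3) = arctan 2.2975 = 66.48°.

θ_B ≈ 66.48°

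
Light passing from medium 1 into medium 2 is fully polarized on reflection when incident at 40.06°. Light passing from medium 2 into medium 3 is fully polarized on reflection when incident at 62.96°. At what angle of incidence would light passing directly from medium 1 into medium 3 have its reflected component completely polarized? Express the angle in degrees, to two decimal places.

Each Brewster angle gives a ratio: n₂/n₁ = tan 40.06° = 0.8409, n₃/n₂ = tan 62.96° = 1.9592.
n₃/n₁ = 1.6475. Then tan θ_B(1→3) = n₃/n₁, so θ_B(1→3) = arctan(1.6475) = 58.74°.

θ_B ≈ 58.74°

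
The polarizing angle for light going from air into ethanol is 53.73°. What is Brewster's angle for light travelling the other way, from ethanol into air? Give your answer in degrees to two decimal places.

Reversing the direction swaps n₁ and n₂, so tan θ_B' = 1/tan θ_B and θ_B' = 90° − θ_B.
Hence θ_B' = 90° − 53.73° = 36.27°.

θ_B' ≈ 36.27°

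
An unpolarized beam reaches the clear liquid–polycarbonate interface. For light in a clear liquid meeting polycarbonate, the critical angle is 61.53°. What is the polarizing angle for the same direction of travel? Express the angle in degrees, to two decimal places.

At the critical angle sin θ_c = n₂/n₁, giving n₂/n₁ = sin 61.53° = 0.8791.
Then tan θ_B = n₂/n₁ = 0.8791, so θ_B = arctan 0.8791 = 41.32°.

θ_B ≈ 41.32°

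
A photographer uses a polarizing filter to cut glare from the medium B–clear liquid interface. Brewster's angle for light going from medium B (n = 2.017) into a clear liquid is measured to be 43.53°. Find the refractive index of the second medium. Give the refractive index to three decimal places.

n ≈ 1.916

Full polarization of the reflected beam means tan θ_B = n₂/n₁, where n₁ is the incident medium (medium B).
n₂ = n₁ tan θ_B = 2.017 × tan 43.53° = 1.916.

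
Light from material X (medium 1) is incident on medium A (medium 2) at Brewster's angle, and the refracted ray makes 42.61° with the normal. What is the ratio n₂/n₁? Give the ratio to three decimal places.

n₂/n₁ ≈ 1.087

θ_B + θ_t = 90°, so θ_B = 90° − 42.61° = 47.39°.
Then n₂/n₁ = tan θ_B = tan 47.39° = 1.087.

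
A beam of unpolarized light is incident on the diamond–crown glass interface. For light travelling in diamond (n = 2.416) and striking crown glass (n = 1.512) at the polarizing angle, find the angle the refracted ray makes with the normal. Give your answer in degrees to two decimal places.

θ_t ≈ 57.96°

First find Brewster's angle: tan θ_B = 1.512/2.416 = 0.6258, giving θ_B = 32.04°.
At Brewster's angle the reflected and refracted rays are perpendicular, so θ_t = 90° − θ_B = 90° − 32.04° = 57.96°.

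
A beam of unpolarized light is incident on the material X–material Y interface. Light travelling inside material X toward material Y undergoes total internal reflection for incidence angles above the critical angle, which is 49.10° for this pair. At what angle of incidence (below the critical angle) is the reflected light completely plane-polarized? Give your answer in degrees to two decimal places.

θ_B ≈ 37.08°

sin θ_c = n₂/n₁, so n₂/n₁ = sin 49.10° = 0.7559.
Brewster: tan θ_B = n₂/n₁ = 0.7559.
θ_B = arctan(0.7559) = 37.08°.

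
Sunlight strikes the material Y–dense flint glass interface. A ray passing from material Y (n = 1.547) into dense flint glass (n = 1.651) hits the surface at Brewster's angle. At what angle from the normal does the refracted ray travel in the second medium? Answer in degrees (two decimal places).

θ_B = arctan(n₂/n₁) = arctan(1.651/1.547) = 46.86°.
At Brewster's angle the reflected and refracted rays are perpendicular, so θ_t = 90° − θ_B = 90° − 46.86° = 43.14°.

θ_t ≈ 43.14°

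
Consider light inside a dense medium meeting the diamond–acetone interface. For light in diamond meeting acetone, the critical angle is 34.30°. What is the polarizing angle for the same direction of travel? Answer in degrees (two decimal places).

n₂/n₁ = sin θ_c = sin 34.30° = 0.5635.
tan θ_B equals the same ratio, so θ_B = arctan(0.5635) = 29.40°.

θ_B ≈ 29.40°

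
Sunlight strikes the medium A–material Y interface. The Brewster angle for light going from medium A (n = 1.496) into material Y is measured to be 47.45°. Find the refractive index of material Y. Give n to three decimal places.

n ≈ 1.630

At the Brewster angle, tan θ_B = n₂/n₁ with n₁ on the incident side (medium A) and n₂ on the transmitted side (material Y).
n₂ = n₁ tan θ_B = 1.496 × tan 47.45° = 1.630.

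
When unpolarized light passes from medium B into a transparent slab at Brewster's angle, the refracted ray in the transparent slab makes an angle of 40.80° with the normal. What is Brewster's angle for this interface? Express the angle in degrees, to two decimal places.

Since the reflected and refracted rays are at right angles at the polarizing angle, θ_B + θ_t = 90°.
So θ_B = 90° − θ_t = 90° − 40.80° = 49.20°.

θ_B ≈ 49.20°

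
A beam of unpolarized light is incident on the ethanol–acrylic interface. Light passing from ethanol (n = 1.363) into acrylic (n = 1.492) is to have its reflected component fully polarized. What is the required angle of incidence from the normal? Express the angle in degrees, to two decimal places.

θ_B ≈ 47.59°

At Brewster's angle the reflected and refracted rays are perpendicular, which with Snell's law gives tan θ_B = n₂/n₁.
Here n₂/n₁ = 1.492/1.363 = 1.0946, and Brewster's law gives tan θ_B = n₂/n₁.
θ_B = arctan(1.0946) = 47.59°.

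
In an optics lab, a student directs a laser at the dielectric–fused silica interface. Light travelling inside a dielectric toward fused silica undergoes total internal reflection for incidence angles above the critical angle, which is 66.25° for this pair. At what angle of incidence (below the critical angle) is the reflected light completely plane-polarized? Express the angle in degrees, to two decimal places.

sin θ_c = n₂/n₁, so n₂/n₁ = sin 66.25° = 0.9153.
Brewster: tan θ_B = n₂/n₁ = 0.9153.
θ_B = arctan(0.9153) = 42.47°.

θ_B ≈ 42.47°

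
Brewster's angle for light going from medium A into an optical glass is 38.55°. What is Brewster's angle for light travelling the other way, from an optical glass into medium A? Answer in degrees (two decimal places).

θ_B' ≈ 51.45°

Reversing the direction swaps n₁ and n₂, so tan θ_B' = 1/tan θ_B and θ_B' = 90° − θ_B.
Hence θ_B' = 90° − 38.55° = 51.45°.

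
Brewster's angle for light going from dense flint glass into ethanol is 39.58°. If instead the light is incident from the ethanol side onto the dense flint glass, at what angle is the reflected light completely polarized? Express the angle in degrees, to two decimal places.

The two Brewster angles are complementary: θ_B' = 90° − θ_B = 90° − 39.58° = 50.42°.

θ_B' ≈ 50.42°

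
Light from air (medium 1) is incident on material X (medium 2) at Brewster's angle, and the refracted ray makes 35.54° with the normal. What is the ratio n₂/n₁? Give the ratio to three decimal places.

θ_B + θ_t = 90°, so θ_B = 90° − 35.54° = 54.46°.
tan θ_B = n₂/n₁, so n₂/n₁ = tan 54.46° = 1.400.

n₂/n₁ ≈ 1.400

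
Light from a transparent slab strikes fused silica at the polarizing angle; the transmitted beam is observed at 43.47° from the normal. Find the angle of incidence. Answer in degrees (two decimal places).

θ_B ≈ 46.53°

Brewster's condition makes the reflected and refracted beams perpendicular: θ_B + θ_t = 90°.
So θ_B = 90° − θ_t = 90° − 43.47° = 46.53°.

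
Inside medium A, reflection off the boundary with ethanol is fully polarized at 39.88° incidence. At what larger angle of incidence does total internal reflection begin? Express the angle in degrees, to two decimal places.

From Brewster, n₂/n₁ = tan θ_B = tan 39.88° = 0.8355.
Then sin θ_c = n₂/n₁ = 0.8355, so θ_c = arcsin 0.8355 = 56.67°.

θ_c ≈ 56.67°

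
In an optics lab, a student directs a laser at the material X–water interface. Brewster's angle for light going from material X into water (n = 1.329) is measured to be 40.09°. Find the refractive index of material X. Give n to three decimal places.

n ≈ 1.579

At Brewster's angle, tan θ_B = n₂/n₁ with n₁ on the incident side (material X) and n₂ on the transmitted side (water).
n₁ = n₂ / tan θ_B = 1.329 / tan 40.09° = 1.579.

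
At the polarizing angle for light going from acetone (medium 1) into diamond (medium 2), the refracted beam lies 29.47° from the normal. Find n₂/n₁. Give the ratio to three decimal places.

At Brewster incidence θ_B = 90° − θ_t = 90° − 29.47° = 60.53°.
tan θ_B = n₂/n₁, so n₂/n₁ = tan 60.53° = 1.770.

n₂/n₁ ≈ 1.770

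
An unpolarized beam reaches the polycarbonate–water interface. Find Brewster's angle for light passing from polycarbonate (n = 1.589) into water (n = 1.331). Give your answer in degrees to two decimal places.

Brewster's condition: tan θ_B = n₂/n₁ = 1.331/1.589 = 0.8376. Taking the arctangent, θ_B = 39.95°.

θ_B ≈ 39.95°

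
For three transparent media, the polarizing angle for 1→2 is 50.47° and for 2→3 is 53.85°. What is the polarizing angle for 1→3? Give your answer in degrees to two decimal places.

θ_B ≈ 58.92°

Each Brewster angle gives a ratio: n₂/n₁ = tan 50.47° = 1.2118, n₃/n₂ = tan 53.85° = 1.3688.
Multiplying, n₃/n₁ = 1.2118 × 1.3688 = 1.6588, and θ_B(1→3) = arctan 1.6588 = 58.92°.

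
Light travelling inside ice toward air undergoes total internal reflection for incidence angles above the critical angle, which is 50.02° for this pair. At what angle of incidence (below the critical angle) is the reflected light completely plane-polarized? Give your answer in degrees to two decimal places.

θ_B ≈ 37.46°

n₂/n₁ = sin θ_c = sin 50.02° = 0.7663.
tan θ_B equals the same ratio, so θ_B = arctan(0.7663) = 37.46°.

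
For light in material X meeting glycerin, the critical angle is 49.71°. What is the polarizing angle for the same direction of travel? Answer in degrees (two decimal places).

n₂/n₁ = sin θ_c = sin 49.71° = 0.7628.
tan θ_B equals the same ratio, so θ_B = arctan(0.7628) = 37.34°.

θ_B ≈ 37.34°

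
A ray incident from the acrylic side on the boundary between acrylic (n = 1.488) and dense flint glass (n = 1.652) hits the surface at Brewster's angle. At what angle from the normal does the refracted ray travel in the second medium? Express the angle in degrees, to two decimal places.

tan θ_B = n₂/n₁ = 1.652/1.488 = 1.1102, so θ_B = 47.99°.
Since θ_B + θ_t = 90° at Brewster incidence, θ_t = 90° − 47.99° = 42.01°.

θ_t ≈ 42.01°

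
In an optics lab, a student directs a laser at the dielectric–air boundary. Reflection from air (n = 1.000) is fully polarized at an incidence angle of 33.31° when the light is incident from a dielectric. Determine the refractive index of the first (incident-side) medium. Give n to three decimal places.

Full polarization of the reflected beam means tan θ_B = n₂/n₁, where n₁ is the incident medium (a dielectric).
n₁ = n₂ / tan θ_B = 1.000 / tan 33.31° = 1.522.

n ≈ 1.522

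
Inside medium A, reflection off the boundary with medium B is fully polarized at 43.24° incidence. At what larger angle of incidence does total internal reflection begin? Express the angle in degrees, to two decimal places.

θ_c ≈ 70.11°

From Brewster, n₂/n₁ = tan θ_B = tan 43.24° = 0.9404.
Then sin θ_c = n₂/n₁ = 0.9404, so θ_c = arcsin 0.9404 = 70.11°.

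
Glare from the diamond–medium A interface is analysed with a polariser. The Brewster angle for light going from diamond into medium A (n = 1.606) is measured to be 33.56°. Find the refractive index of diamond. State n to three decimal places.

At the Brewster angle, tan θ_B = n₂/n₁ with n₁ on the incident side (diamond) and n₂ on the transmitted side (medium A).
n₁ = n₂ / tan θ_B = 1.606 / tan 33.56° = 2.421.

n ≈ 2.421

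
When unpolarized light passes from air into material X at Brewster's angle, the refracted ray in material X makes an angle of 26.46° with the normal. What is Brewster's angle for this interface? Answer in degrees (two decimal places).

Brewster's condition makes the reflected and refracted beams perpendicular: θ_B + θ_t = 90°.
So θ_B = 90° − θ_t = 90° − 26.46° = 63.54°.

θ_B ≈ 63.54°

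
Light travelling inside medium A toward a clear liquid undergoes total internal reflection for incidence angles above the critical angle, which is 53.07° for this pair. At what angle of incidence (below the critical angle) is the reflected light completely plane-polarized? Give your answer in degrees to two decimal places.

n₂/n₁ = sin θ_c = sin 53.07° = 0.7994.
tan θ_B equals the same ratio, so θ_B = arctan(0.7994) = 38.64°.

θ_B ≈ 38.64°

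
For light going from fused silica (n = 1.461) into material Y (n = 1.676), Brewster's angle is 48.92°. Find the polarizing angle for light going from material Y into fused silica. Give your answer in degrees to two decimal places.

θ_B' ≈ 41.08°

Reversing the direction swaps n₁ and n₂, so tan θ_B' = 1/tan θ_B and θ_B' = 90° − θ_B.
Hence θ_B' = 90° − 48.92° = 41.08°.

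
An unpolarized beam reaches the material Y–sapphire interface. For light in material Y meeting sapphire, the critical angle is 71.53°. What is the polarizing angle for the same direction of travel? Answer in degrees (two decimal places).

θ_B ≈ 43.49°

n₂/n₁ = sin θ_c = sin 71.53° = 0.9485.
tan θ_B equals the same ratio, so θ_B = arctan(0.9485) = 43.49°.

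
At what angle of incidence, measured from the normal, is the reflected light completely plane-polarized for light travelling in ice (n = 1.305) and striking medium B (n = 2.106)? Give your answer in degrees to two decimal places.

The reflected p-component vanishes when tan θ_B = n₂/n₁.
tan θ_B = n₂/n₁ = 2.106/1.305 = 1.6138. Taking the arctangent, θ_B = 58.22°.

θ_B ≈ 58.22°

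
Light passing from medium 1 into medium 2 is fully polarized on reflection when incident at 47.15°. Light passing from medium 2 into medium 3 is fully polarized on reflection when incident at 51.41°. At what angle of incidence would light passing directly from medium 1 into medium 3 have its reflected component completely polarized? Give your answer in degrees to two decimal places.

Each Brewster angle gives a ratio: n₂/n₁ = tan 47.15° = 1.0780, n₃/n₂ = tan 51.41° = 1.2531.
So n₃/n₁ = (n₂/n₁)(n₃/n₂) = 1.0780 × 1.2531 = 1.3509.
θ_B(1→3) = arctan(1.3509) = 53.49°.

θ_B ≈ 53.49°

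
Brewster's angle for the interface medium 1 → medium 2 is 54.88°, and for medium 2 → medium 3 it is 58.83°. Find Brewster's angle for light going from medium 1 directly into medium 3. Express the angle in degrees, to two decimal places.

θ_B ≈ 66.95°

Each Brewster angle gives a ratio: n₂/n₁ = tan 54.88° = 1.4218, n₃/n₂ = tan 58.83° = 1.6531.
Multiplying, n₃/n₁ = 1.4218 × 1.6531 = 2.3504, and θ_B(1→3) = arctan 2.3504 = 66.95°.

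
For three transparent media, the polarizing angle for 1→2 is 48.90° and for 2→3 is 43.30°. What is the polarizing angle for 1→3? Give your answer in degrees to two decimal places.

tan θ_B(1→2) = n₂/n₁ = tan 48.90° = 1.1463.
tan θ_B(2→3) = n₃/n₂ = tan 43.30° = 0.9424.
Multiplying, n₃/n₁ = 1.1463 × 0.9424 = 1.0802, and θ_B(1→3) = arctan 1.0802 = 47.21°.

θ_B ≈ 47.21°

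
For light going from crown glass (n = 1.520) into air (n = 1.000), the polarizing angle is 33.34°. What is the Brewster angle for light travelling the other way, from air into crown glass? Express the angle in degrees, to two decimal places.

θ_B' ≈ 56.66°

The two Brewster angles are complementary: θ_B' = 90° − θ_B = 90° − 33.34° = 56.66°.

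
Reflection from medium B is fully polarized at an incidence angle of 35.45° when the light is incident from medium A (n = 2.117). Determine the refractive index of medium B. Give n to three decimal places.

Full polarization of the reflected beam means tan θ_B = n₂/n₁, where n₁ is the incident medium (medium A).
n₂ = n₁ tan θ_B = 2.117 × tan 35.45° = 1.507.

n ≈ 1.507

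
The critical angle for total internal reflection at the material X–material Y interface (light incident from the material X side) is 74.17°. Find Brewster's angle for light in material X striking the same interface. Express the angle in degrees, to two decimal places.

θ_B ≈ 43.89°

At the critical angle sin θ_c = n₂/n₁, giving n₂/n₁ = sin 74.17° = 0.9621.
Then tan θ_B = n₂/n₁ = 0.9621, so θ_B = arctan 0.9621 = 43.89°.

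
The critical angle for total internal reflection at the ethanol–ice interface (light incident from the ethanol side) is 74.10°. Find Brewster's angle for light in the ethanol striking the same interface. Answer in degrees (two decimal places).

θ_B ≈ 43.88°

sin θ_c = n₂/n₁, so n₂/n₁ = sin 74.10° = 0.9617.
Brewster: tan θ_B = n₂/n₁ = 0.9617.
θ_B = arctan(0.9617) = 43.88°.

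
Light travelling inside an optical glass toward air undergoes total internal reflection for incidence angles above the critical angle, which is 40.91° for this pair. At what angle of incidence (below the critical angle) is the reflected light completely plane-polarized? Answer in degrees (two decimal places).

θ_B ≈ 33.22°

At the critical angle sin θ_c = n₂/n₁, giving n₂/n₁ = sin 40.91° = 0.6549.
Then tan θ_B = n₂/n₁ = 0.6549, so θ_B = arctan 0.6549 = 33.22°.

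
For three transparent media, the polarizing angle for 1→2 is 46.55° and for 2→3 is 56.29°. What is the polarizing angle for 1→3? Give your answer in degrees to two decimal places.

tan θ_B(1→2) = n₂/n₁ = tan 46.55° = 1.0556.
tan θ_B(2→3) = n₃/n₂ = tan 56.29° = 1.4989.
Multiplying, n₃/n₁ = 1.0556 × 1.4989 = 1.5822, and θ_B(1→3) = arctan 1.5822 = 57.71°.

θ_B ≈ 57.71°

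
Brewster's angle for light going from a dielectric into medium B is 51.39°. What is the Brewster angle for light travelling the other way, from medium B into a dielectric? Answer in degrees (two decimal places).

tan θ_B' = n₁/n₂ = 1/tan θ_B, so θ_B' = 90° − θ_B.
θ_B' = 90° − 51.39° = 38.61°.

θ_B' ≈ 38.61°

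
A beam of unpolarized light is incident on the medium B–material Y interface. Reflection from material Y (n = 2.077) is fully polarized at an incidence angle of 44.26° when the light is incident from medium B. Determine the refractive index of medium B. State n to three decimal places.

Brewster's law: tan θ_B = n₂/n₁ (light incident in medium B, refracted into material Y).
n₁ = n₂ / tan θ_B = 2.077 / tan 44.26° = 2.131.

n ≈ 2.131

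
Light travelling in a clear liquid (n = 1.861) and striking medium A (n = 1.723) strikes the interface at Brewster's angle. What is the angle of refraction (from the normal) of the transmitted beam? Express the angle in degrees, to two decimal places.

θ_t ≈ 47.21°

θ_B = arctan(n₂/n₁) = arctan(1.723/1.861) = 42.79°.
The refracted ray is perpendicular to the reflected ray, so θ_t = 90° − θ_B = 47.21°.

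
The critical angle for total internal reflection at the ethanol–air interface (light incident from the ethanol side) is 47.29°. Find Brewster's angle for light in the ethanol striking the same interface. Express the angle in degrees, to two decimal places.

θ_B ≈ 36.31°

At the critical angle sin θ_c = n₂/n₁, giving n₂/n₁ = sin 47.29° = 0.7348.
Then tan θ_B = n₂/n₁ = 0.7348, so θ_B = arctan 0.7348 = 36.31°.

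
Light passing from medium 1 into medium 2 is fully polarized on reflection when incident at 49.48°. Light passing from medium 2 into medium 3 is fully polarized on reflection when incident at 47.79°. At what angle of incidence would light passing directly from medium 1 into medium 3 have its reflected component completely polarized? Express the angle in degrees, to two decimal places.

Each Brewster angle gives a ratio: n₂/n₁ = tan 49.48° = 1.1700, n₃/n₂ = tan 47.79° = 1.1025.
So n₃/n₁ = (n₂/n₁)(n₃/n₂) = 1.1700 × 1.1025 = 1.2899.
θ_B(1→3) = arctan(1.2899) = 52.22°.

θ_B ≈ 52.22°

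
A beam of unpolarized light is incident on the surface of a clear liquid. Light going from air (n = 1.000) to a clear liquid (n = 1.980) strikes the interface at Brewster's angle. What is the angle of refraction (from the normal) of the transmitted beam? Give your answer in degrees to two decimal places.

θ_B = arctan(n₂/n₁) = arctan(1.980/1.000) = 63.20°.
Since θ_B + θ_t = 90° at Brewster incidence, θ_t = 90° − 63.20° = 26.80°.

θ_t ≈ 26.80°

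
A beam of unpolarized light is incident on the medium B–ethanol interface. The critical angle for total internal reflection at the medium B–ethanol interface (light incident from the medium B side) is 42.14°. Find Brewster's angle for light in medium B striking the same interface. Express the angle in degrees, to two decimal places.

θ_B ≈ 33.86°

At the critical angle sin θ_c = n₂/n₁, giving n₂/n₁ = sin 42.14° = 0.6709.
Then tan θ_B = n₂/n₁ = 0.6709, so θ_B = arctan 0.6709 = 33.86°.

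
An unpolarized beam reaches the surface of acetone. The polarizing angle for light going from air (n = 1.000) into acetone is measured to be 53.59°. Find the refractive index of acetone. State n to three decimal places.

Brewster's law: tan θ_B = n₂/n₁ (light incident in air, refracted into acetone).
n₂ = n₁ tan θ_B = 1.000 × tan 53.59° = 1.356.

n ≈ 1.356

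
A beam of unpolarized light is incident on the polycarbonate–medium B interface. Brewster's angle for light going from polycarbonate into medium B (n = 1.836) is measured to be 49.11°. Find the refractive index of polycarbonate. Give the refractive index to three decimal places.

Full polarization of the reflected beam means tan θ_B = n₂/n₁, where n₁ is the incident medium (polycarbonate).
n₁ = n₂ / tan θ_B = 1.836 / tan 49.11° = 1.590.

n ≈ 1.590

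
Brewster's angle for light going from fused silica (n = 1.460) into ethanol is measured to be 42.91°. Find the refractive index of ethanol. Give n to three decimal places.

Brewster's law: tan θ_B = n₂/n₁ (light incident in fused silica, refracted into ethanol).
n₂ = n₁ tan θ_B = 1.460 × tan 42.91° = 1.357.

n ≈ 1.357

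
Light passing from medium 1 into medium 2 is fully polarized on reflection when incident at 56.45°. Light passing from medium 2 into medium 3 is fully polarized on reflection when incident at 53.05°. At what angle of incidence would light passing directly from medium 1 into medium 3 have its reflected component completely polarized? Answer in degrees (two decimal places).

n₂/n₁ = tan 56.45° = 1.5080 and n₃/n₂ = tan 53.05° = 1.3295.
Multiplying, n₃/n₁ = 1.5080 × 1.3295 = 2.0048, and θ_B(1→3) = arctan 2.0048 = 63.49°.

θ_B ≈ 63.49°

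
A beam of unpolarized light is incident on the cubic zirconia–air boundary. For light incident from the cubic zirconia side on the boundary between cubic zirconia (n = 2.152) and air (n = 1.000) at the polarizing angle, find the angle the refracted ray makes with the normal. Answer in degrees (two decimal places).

θ_t ≈ 65.08°

θ_B = arctan(n₂/n₁) = arctan(1.000/2.152) = 24.92°.
At Brewster's angle the reflected and refracted rays are perpendicular, so θ_t = 90° − θ_B = 90° − 24.92° = 65.08°.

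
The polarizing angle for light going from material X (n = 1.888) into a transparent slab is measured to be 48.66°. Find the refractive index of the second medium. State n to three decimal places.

n ≈ 2.146

Brewster's law: tan θ_B = n₂/n₁ (light incident in material X, refracted into a transparent slab).
n₂ = n₁ tan θ_B = 1.888 × tan 48.66° = 2.146.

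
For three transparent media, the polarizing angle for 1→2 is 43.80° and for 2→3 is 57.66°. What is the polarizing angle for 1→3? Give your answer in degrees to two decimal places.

θ_B ≈ 56.57°

tan θ_B(1→2) = n₂/n₁ = tan 43.80° = 0.9590.
tan θ_B(2→3) = n₃/n₂ = tan 57.66° = 1.5794.
Multiplying, n₃/n₁ = 0.9590 × 1.5794 = 1.5146, and θ_B(1→3) = arctan 1.5146 = 56.57°.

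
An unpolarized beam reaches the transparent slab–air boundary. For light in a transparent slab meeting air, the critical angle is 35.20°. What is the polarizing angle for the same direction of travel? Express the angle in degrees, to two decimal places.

At the critical angle sin θ_c = n₂/n₁, giving n₂/n₁ = sin 35.20° = 0.5764.
Then tan θ_B = n₂/n₁ = 0.5764, so θ_B = arctan 0.5764 = 29.96°.

θ_B ≈ 29.96°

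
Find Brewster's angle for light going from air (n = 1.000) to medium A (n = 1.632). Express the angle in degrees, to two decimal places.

θ_B ≈ 58.50°

The reflected p-component vanishes when tan θ_B = n₂/n₁.
tan θ_B = n₂/n₁ = 1.632/1.000 = 1.6320.
So θ_B = arctan 1.6320 = 58.50°.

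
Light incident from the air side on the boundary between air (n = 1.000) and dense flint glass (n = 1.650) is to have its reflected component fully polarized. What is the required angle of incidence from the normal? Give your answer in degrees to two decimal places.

θ_B ≈ 58.78°

Brewster's condition: tan θ_B = n₂/n₁ = 1.650/1.000 = 1.6500.
θ_B = arctan(1.6500) = 58.78°.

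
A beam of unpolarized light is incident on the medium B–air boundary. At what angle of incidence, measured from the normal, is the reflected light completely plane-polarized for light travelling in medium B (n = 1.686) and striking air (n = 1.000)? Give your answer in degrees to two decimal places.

Brewster's condition: tan θ_B = n₂/n₁ = 1.000/1.686 = 0.5931.
So θ_B = arctan 0.5931 = 30.67°.

θ_B ≈ 30.67°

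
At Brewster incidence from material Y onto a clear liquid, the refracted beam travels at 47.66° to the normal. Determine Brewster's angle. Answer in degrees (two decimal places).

θ_B ≈ 42.34°

Since the reflected and refracted rays are at right angles at the polarizing angle, θ_B + θ_t = 90°.
θ_B = 90° − 47.66° = 42.34°.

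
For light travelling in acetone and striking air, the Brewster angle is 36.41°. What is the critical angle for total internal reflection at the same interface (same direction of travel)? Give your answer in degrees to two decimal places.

θ_c ≈ 47.52°

tan θ_B = n₂/n₁ = tan 36.41° = 0.7375.
Total internal reflection: sin θ_c = n₂/n₁ = 0.7375.
θ_c = arcsin(0.7375) = 47.52°.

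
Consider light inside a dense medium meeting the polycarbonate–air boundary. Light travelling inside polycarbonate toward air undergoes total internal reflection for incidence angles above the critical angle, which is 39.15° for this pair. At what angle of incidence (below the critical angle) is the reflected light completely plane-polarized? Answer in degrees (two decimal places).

θ_B ≈ 32.27°

sin θ_c = n₂/n₁, so n₂/n₁ = sin 39.15° = 0.6314.
Brewster: tan θ_B = n₂/n₁ = 0.6314.
θ_B = arctan(0.6314) = 32.27°.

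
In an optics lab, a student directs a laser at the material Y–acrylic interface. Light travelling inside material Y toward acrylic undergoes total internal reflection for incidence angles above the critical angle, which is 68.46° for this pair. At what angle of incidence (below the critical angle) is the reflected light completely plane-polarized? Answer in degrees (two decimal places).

At the critical angle sin θ_c = n₂/n₁, giving n₂/n₁ = sin 68.46° = 0.9302.
Then tan θ_B = n₂/n₁ = 0.9302, so θ_B = arctan 0.9302 = 42.93°.

θ_B ≈ 42.93°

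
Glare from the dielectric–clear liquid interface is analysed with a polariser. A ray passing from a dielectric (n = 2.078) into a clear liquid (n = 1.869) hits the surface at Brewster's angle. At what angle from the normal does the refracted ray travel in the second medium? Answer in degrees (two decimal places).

First find Brewster's angle: tan θ_B = 1.869/2.078 = 0.8994, giving θ_B = 41.97°.
Since θ_B + θ_t = 90° at Brewster incidence, θ_t = 90° − 41.97° = 48.03°.

θ_t ≈ 48.03°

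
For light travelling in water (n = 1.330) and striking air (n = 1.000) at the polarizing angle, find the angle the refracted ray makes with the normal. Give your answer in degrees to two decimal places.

First find Brewster's angle: tan θ_B = 1.000/1.330 = 0.7519, giving θ_B = 36.94°.
The refracted ray is perpendicular to the reflected ray, so θ_t = 90° − θ_B = 53.06°.

θ_t ≈ 53.06°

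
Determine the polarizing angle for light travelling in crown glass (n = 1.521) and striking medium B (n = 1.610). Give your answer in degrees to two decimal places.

θ_B ≈ 46.63°

At Brewster's angle the reflected and refracted rays are perpendicular, which with Snell's law gives tan θ_B = n₂/n₁.
Brewster's condition: tan θ_B = n₂/n₁ = 1.610/1.521 = 1.0585.
θ_B = arctan(1.0585) = 46.63°.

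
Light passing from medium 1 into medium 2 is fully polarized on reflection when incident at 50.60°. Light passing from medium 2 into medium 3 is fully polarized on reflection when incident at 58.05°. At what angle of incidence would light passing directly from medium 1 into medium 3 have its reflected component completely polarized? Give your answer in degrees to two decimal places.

θ_B ≈ 62.87°

tan θ_B(1→2) = n₂/n₁ = tan 50.60° = 1.2174.
tan θ_B(2→3) = n₃/n₂ = tan 58.05° = 1.6034.
n₃/n₁ = 1.9521. Then tan θ_B(1→3) = n₃/n₁, so θ_B(1→3) = arctan(1.9521) = 62.87°.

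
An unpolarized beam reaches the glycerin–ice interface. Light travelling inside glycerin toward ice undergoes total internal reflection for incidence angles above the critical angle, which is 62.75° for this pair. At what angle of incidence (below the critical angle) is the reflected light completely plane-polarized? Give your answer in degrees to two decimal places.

θ_B ≈ 41.64°

At the critical angle sin θ_c = n₂/n₁, giving n₂/n₁ = sin 62.75° = 0.8890.
Then tan θ_B = n₂/n₁ = 0.8890, so θ_B = arctan 0.8890 = 41.64°.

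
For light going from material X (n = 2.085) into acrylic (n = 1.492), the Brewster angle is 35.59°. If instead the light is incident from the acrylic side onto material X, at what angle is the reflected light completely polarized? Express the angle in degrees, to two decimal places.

θ_B' ≈ 54.41°

tan θ_B' = n₁/n₂ = 1/tan θ_B, so θ_B' = 90° − θ_B.
θ_B' = 90° − 35.59° = 54.41°.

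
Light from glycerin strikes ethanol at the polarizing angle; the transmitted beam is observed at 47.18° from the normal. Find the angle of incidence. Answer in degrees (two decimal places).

θ_B ≈ 42.82°

Brewster's condition makes the reflected and refracted beams perpendicular: θ_B + θ_t = 90°.
So θ_B = 90° − θ_t = 90° − 47.18° = 42.82°.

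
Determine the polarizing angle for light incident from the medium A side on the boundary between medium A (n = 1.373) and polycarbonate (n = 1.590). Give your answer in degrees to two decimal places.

At Brewster's angle the reflected and refracted rays are perpendicular, which with Snell's law gives tan θ_B = n₂/n₁.
Brewster's condition: tan θ_B = n₂/n₁ = 1.590/1.373 = 1.1580.
θ_B = arctan(1.1580) = 49.19°.

θ_B ≈ 49.19°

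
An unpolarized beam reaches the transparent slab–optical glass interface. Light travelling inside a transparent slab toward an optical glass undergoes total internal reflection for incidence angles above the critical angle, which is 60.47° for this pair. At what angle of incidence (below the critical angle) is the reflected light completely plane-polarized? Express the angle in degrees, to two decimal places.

At the critical angle sin θ_c = n₂/n₁, giving n₂/n₁ = sin 60.47° = 0.8701.
Then tan θ_B = n₂/n₁ = 0.8701, so θ_B = arctan 0.8701 = 41.03°.

θ_B ≈ 41.03°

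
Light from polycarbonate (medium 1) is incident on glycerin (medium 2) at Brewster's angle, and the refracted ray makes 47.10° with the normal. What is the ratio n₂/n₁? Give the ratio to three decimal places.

n₂/n₁ ≈ 0.929

θ_B + θ_t = 90°, so θ_B = 90° − 47.10° = 42.90°.
tan θ_B = n₂/n₁, so n₂/n₁ = tan 42.90° = 0.929.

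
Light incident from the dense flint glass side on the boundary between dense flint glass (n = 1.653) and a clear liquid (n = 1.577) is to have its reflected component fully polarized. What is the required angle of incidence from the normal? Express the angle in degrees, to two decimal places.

θ_B ≈ 43.65°

Here n₂/n₁ = 1.577/1.653 = 0.9540, and Brewster's law gives tan θ_B = n₂/n₁.
So θ_B = arctan 0.9540 = 43.65°.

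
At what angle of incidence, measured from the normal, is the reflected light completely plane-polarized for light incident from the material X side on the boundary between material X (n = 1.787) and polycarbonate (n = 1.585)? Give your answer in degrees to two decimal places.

The reflected p-component vanishes when tan θ_B = n₂/n₁.
Brewster's condition: tan θ_B = n₂/n₁ = 1.585/1.787 = 0.8870.
So θ_B = arctan 0.8870 = 41.57°.

θ_B ≈ 41.57°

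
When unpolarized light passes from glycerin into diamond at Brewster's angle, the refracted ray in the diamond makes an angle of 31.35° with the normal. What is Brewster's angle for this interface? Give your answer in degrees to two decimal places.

θ_B ≈ 58.65°

At Brewster's angle the reflected and refracted rays are perpendicular, so θ_B + θ_t = 90°.
θ_B = 90° − 31.35° = 58.65°.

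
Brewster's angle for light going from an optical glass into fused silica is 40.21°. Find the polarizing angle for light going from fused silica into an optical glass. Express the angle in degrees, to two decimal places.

tan θ_B' = n₁/n₂ = 1/tan θ_B, so θ_B' = 90° − θ_B.
θ_B' = 90° − 40.21° = 49.79°.

θ_B' ≈ 49.79°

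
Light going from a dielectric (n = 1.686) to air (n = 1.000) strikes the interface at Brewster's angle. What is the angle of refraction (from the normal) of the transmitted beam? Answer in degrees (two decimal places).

θ_t ≈ 59.33°

tan θ_B = n₂/n₁ = 1.000/1.686 = 0.5931, so θ_B = 30.67°.
The refracted ray is perpendicular to the reflected ray, so θ_t = 90° − θ_B = 59.33°.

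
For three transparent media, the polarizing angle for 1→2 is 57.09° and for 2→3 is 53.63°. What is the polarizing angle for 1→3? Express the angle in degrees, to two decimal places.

tan θ_B(1→2) = n₂/n₁ = tan 57.09° = 1.5452.
tan θ_B(2→3) = n₃/n₂ = tan 53.63° = 1.3579.
So n₃/n₁ = (n₂/n₁)(n₃/n₂) = 1.5452 × 1.3579 = 2.0981.
θ_B(1→3) = arctan(2.0981) = 64.52°.

θ_B ≈ 64.52°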